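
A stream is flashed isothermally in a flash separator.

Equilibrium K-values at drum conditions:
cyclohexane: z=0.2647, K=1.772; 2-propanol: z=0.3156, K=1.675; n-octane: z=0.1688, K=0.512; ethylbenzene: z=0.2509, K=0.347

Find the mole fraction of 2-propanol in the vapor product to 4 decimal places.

y_2-propanol = 0.4164

Newton iteration, ψ⁰ = 0.4:
  ψ = 0.4000: g = -0.00024, g' = -0.4393 → ψ = 0.3995
Converged at ψ = 0.3995.
Compositions from xᵢ = zᵢ/(1+ψ(Kᵢ−1)), yᵢ = Kᵢxᵢ:
  cyclohexane: x = 0.2023, y = 0.3585
  2-propanol: x = 0.2486, y = 0.4164
  n-octane: x = 0.2097, y = 0.1074
  ethylbenzene: x = 0.3394, y = 0.1178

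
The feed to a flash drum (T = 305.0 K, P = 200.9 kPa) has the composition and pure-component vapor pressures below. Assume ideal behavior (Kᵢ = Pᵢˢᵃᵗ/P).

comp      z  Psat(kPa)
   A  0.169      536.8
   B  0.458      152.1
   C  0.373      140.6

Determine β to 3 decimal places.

β = 0.132

Raoult's law: Kᵢ = Pᵢˢᵃᵗ/P = Pᵢˢᵃᵗ/200.9.
  K_A = 536.8/200.9 = 2.67198, K_B = 152.1/200.9 = 0.75709, K_C = 140.6/200.9 = 0.69985
Rachford–Rice: g(β) = Σ zᵢ(Kᵢ−1)/(1+β(Kᵢ−1)) = 0.
g(0) = ΣzᵢKᵢ − 1 = 0.059 and g(1) = 1 − Σzᵢ/Kᵢ = -0.201, so a root lies in (0, 1).
Newton–Raphson from β = 0.5:
  β = 0.500: g = -0.1045, g' = -0.222 → β = 0.029
  β = 0.029: g = 0.0446, g' = -0.492 → β = 0.120
  β = 0.120: g = 0.0048, g' = -0.393 → β = 0.132
Converged at β = 0.132.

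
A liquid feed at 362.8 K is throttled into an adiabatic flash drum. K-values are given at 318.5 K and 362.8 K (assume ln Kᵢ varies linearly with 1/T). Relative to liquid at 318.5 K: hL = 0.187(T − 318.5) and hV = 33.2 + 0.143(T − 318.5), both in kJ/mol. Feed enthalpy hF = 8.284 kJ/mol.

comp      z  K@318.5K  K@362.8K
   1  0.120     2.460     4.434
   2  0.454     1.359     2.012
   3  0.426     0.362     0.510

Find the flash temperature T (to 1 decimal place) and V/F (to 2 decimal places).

Adiabatic flash: solve Rachford–Rice at each trial T, then check hF = ψ·hV(T) + (1−ψ)·hL(T).
  T = 318.5 K: K = (2.460, 1.359, 0.362), RR gives ψ = 0.145, H_out = 4.815 kJ/mol
  T = 362.8 K: K = (4.434, 2.012, 0.510), RR gives ψ = 0.839, H_out = 34.515 kJ/mol
  T = 340.6 K: K = (3.364, 1.674, 0.434), RR gives ψ = 0.544, H_out = 21.660 kJ/mol
  T = 329.6 K: K = (2.894, 1.514, 0.398), RR gives ψ = 0.370, H_out = 14.165 kJ/mol
  T = 324.1 K: K = (2.674, 1.437, 0.380), RR gives ψ = 0.267, H_out = 9.833 kJ/mol
  T = 321.3 K: K = (2.566, 1.398, 0.371), RR gives ψ = 0.208, H_out = 7.414 kJ/mol
  T = 322.7 K: K = (2.619, 1.417, 0.375), RR gives ψ = 0.238, H_out = 8.644 kJ/mol
Linear interpolation between T = 321.3 (H_out = 7.414) and T = 322.7 (H_out = 8.644) on hF = 8.284 gives T ≈ 322.3 K, at which ψ = 0.23.

T = 322.3 K, V/F = 0.23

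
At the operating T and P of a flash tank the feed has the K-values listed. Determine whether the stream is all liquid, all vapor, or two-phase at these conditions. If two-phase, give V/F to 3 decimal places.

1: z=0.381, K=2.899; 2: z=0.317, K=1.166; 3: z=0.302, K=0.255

ΣzᵢKᵢ = 1.551; Σzᵢ/Kᵢ = 1.588.
Both exceed 1, so a two-phase solution exists.
Newton iteration, ψ⁰ = 0.5:
  ψ = 0.500: g = 0.0612, g' = -0.795 → ψ = 0.577
  ψ = 0.577: g = -0.0013, g' = -0.836 → ψ = 0.575
Converged at ψ = 0.575.

two-phase, V/F = 0.575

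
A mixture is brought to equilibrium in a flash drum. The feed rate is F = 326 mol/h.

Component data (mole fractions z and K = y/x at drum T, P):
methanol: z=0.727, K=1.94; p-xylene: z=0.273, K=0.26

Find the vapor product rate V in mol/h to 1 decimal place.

V = 225.6 mol/h

Let ψ = V/F and solve Σ zᵢ(Kᵢ−1)/(1+ψ(Kᵢ−1)) = 0.
g(0) = ΣzᵢKᵢ − 1 = 0.481 and g(1) = 1 − Σzᵢ/Kᵢ = -0.425, so a root lies in (0, 1).
Newton iteration, ψ⁰ = 0.5:
  ψ = 0.500: g = 0.1442, g' = -0.674 → ψ = 0.714
  ψ = 0.714: g = -0.0194, g' = -0.902 → ψ = 0.692
Converged at ψ = 0.692.
Then V = ψ·F = 0.6920·326 = 225.6 mol/h and L = F − V = 100.4 mol/h.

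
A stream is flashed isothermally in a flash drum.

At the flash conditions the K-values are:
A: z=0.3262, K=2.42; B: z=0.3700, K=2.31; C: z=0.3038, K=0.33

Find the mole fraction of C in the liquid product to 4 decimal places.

Newton–Raphson from ψ = 0.5:
  ψ = 0.5000: g = 0.25767, g' = -0.7651 → ψ = 0.8368
  ψ = 0.8368: g = -0.02035, g' = -0.9883 → ψ = 0.8162
  ψ = 0.8162: g = -0.00037, g' = -0.9535 → ψ = 0.8158
Converged at ψ = 0.8158.
Compositions from xᵢ = zᵢ/(1+ψ(Kᵢ−1)), yᵢ = Kᵢxᵢ:
  A: x = 0.1511, y = 0.3657
  B: x = 0.1789, y = 0.4132
  C: x = 0.6700, y = 0.2211

x_C = 0.6700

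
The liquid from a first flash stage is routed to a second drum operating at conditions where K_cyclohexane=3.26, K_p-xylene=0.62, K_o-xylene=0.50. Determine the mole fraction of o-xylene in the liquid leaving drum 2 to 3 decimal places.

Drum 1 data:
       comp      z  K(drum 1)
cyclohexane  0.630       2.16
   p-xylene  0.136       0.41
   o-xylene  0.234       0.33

x_o-xylene (drum 2) = 0.557

Drum 1:
Rachford–Rice: g(ψ₁) = Σ zᵢ(Kᵢ−1)/(1+ψ₁(Kᵢ−1)) = 0.
Feasibility: ΣzᵢKᵢ = 1.494, Σzᵢ/Kᵢ = 1.332 — both > 1, two phases present.
Newton iteration, ψ₁⁰ = 0.64:
  ψ₁ = 0.640: g = 0.0160, g' = -0.723 → ψ₁ = 0.662
Converged at ψ₁ = 0.662.
Drum-1 compositions:
  cyclohexane: x = 0.356, y = 0.770
  p-xylene: x = 0.223, y = 0.091
  o-xylene: x = 0.420, y = 0.139
Drum-2 feed = drum-1 liquid: z₂ = (0.3564, 0.2232, 0.4205).
Drum 2:
Material balance + equilibrium reduce to Σ zᵢ(Kᵢ−1)/(1+ψ₂(Kᵢ−1)) = 0.
Feasibility: ΣzᵢKᵢ = 1.510, Σzᵢ/Kᵢ = 1.310 — both > 1, two phases present.
Newton–Raphson from ψ₂ = 0.65:
  ψ₂ = 0.650: g = -0.0979, g' = -0.586 → ψ₂ = 0.483
  ψ₂ = 0.483: g = 0.0040, g' = -0.647 → ψ₂ = 0.489
Converged at ψ₂ = 0.489.
  cyclohexane: x = 0.169, y = 0.552
  p-xylene: x = 0.274, y = 0.170
  o-xylene: x = 0.557, y = 0.278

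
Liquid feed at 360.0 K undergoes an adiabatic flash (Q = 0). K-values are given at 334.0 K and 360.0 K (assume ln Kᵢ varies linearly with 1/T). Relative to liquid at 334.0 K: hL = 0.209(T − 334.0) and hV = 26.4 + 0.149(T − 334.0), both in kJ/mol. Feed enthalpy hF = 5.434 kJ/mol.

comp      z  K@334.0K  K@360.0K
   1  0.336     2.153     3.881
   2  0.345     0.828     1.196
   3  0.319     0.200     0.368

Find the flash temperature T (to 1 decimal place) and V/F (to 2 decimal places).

Adiabatic flash: solve Rachford–Rice at each trial T, then check hF = ψ·hV(T) + (1−ψ)·hL(T).
  T = 334.0 K: K = (2.153, 0.828, 0.200), RR gives ψ = 0.116, H_out = 3.056 kJ/mol
  T = 360.0 K: K = (3.881, 1.196, 0.368), RR gives ψ = 0.726, H_out = 23.460 kJ/mol
  T = 347.0 K: K = (2.923, 1.002, 0.274), RR gives ψ = 0.455, H_out = 14.365 kJ/mol
  T = 340.5 K: K = (2.516, 0.913, 0.235), RR gives ψ = 0.303, H_out = 9.252 kJ/mol
  T = 337.2 K: K = (2.326, 0.869, 0.217), RR gives ψ = 0.215, H_out = 6.294 kJ/mol
  T = 335.6 K: K = (2.238, 0.848, 0.208), RR gives ψ = 0.167, H_out = 4.729 kJ/mol
Linear interpolation between T = 335.6 (H_out = 4.729) and T = 337.2 (H_out = 6.294) on hF = 5.434 gives T ≈ 336.3 K, at which ψ = 0.19.

T = 336.3 K, V/F = 0.19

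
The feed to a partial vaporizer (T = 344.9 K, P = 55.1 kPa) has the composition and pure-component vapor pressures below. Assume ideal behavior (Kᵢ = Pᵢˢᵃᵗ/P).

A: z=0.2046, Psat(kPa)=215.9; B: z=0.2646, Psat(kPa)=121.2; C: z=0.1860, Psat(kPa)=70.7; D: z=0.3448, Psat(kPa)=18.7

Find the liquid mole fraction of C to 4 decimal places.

Raoult's law: Kᵢ = Pᵢˢᵃᵗ/P = Pᵢˢᵃᵗ/55.1.
  K_A = 215.9/55.1 = 3.918330, K_B = 121.2/55.1 = 2.199637, K_C = 70.7/55.1 = 1.283122, K_D = 18.7/55.1 = 0.339383
Material balance + equilibrium reduce to Σ zᵢ(Kᵢ−1)/(1+V/F(Kᵢ−1)) = 0.
Check two-phase: ΣzᵢKᵢ = 1.7394 > 1 and Σzᵢ/Kᵢ = 1.3334 > 1, so g(0) = 0.7394 > 0 and g(1) = -0.3334 < 0.
Iterate (Newton) starting at V/F = 0.5:
  V/F = 0.5000: g = 0.14722, g' = -0.7839 → V/F = 0.6878
  V/F = 0.6878: g = -0.00092, g' = -0.8229 → V/F = 0.6867
Converged at V/F = 0.6867.
Compositions from xᵢ = zᵢ/(1+V/F(Kᵢ−1)), yᵢ = Kᵢxᵢ:
  A: x = 0.0681, y = 0.2669
  B: x = 0.1451, y = 0.3191
  C: x = 0.1557, y = 0.1998
  D: x = 0.6311, y = 0.2142

x_C = 0.1557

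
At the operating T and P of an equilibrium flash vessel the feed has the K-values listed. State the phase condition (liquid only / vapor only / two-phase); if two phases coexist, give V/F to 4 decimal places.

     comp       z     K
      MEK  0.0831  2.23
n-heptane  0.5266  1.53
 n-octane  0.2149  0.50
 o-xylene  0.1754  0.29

two-phase, V/F = 0.3770

ΣzᵢKᵢ = 1.1493; Σzᵢ/Kᵢ = 1.4161.
Both exceed 1, so a two-phase solution exists.
Let ψ = V/F and solve Σ zᵢ(Kᵢ−1)/(1+ψ(Kᵢ−1)) = 0.
Iterate (Newton) starting at ψ = 0.5:
  ψ = 0.5000: g = -0.05242, g' = -0.4487 → ψ = 0.3832
  ψ = 0.3832: g = -0.00253, g' = -0.4093 → ψ = 0.3770
Converged at ψ = 0.3770.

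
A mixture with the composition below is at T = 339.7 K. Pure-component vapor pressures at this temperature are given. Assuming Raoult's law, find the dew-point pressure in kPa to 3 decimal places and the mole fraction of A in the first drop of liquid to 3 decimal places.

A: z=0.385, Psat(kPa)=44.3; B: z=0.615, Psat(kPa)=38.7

At the dew point ψ → 1, so Σzᵢ/Kᵢ = 1 with Kᵢ = Pᵢˢᵃᵗ/P ⇒ 1/P = Σzᵢ/Pᵢˢᵃᵗ.
1/P = 0.385/44.3 + 0.615/38.7 = 0.024582 ⇒ P = 40.680 kPa
xᵢ = zᵢP/Pᵢˢᵃᵗ ⇒ x_A = 0.385·40.680/44.3 = 0.354

Pdew = 40.680 kPa, x_A = 0.354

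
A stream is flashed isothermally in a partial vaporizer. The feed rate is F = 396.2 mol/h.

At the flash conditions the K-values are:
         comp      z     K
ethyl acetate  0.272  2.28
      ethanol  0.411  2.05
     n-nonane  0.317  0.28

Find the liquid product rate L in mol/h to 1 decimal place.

Rachford–Rice: g(V/F) = Σ zᵢ(Kᵢ−1)/(1+V/F(Kᵢ−1)) = 0.
Check two-phase: ΣzᵢKᵢ = 1.551 > 1 and Σzᵢ/Kᵢ = 1.452 > 1, so g(0) = 0.551 > 0 and g(1) = -0.452 < 0.
Newton–Raphson from V/F = 0.5:
  V/F = 0.500: g = 0.1387, g' = -0.762 → V/F = 0.682
  V/F = 0.682: g = -0.0111, g' = -0.915 → V/F = 0.670
Converged at V/F = 0.670.
Then V = V/F·F = 0.6698·396.2 = 265.4 mol/h and L = F − V = 130.8 mol/h.

L = 130.8 mol/h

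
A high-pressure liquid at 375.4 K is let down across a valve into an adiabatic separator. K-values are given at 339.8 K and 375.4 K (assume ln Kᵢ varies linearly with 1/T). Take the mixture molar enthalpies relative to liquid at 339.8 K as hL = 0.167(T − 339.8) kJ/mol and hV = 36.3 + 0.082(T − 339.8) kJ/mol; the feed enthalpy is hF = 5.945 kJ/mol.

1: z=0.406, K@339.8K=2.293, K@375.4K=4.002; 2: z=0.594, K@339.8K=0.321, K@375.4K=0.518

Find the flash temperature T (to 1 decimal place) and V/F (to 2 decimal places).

T = 340.9 K, V/F = 0.16

Adiabatic flash: solve Rachford–Rice at each trial T, then check hF = ψ·hV(T) + (1−ψ)·hL(T).
  T = 339.8 K: K = (2.293, 0.321), RR gives ψ = 0.139, H_out = 5.029 kJ/mol
  T = 375.4 K: K = (4.002, 0.518), RR gives ψ = 0.644, H_out = 27.389 kJ/mol
  T = 357.6 K: K = (3.072, 0.413), RR gives ψ = 0.405, H_out = 17.044 kJ/mol
  T = 348.7 K: K = (2.664, 0.365), RR gives ψ = 0.282, H_out = 11.527 kJ/mol
  T = 344.2 K: K = (2.472, 0.342), RR gives ψ = 0.214, H_out = 8.415 kJ/mol
  T = 342.0 K: K = (2.381, 0.332), RR gives ψ = 0.177, H_out = 6.773 kJ/mol
  T = 340.9 K: K = (2.337, 0.326), RR gives ψ = 0.158, H_out = 5.915 kJ/mol
Linear interpolation between T = 340.9 (H_out = 5.915) and T = 342.0 (H_out = 6.773) on hF = 5.945 gives T ≈ 340.9 K, at which ψ = 0.16.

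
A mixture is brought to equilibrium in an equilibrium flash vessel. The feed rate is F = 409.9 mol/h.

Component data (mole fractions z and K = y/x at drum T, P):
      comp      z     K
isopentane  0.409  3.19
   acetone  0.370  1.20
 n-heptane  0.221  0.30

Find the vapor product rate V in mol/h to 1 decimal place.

V = 345.8 mol/h

Rachford–Rice: g(ψ) = Σ zᵢ(Kᵢ−1)/(1+ψ(Kᵢ−1)) = 0.
g(0) = ΣzᵢKᵢ − 1 = 0.815 and g(1) = 1 − Σzᵢ/Kᵢ = -0.173, so a root lies in (0, 1).
Iterate (Newton) starting at ψ = 0.43:
  ψ = 0.430: g = 0.3081, g' = -0.754 → ψ = 0.838
  ψ = 0.838: g = 0.0047, g' = -0.889 → ψ = 0.844
Converged at ψ = 0.844.
Then V = ψ·F = 0.8437·409.9 = 345.8 mol/h and L = F − V = 64.1 mol/h.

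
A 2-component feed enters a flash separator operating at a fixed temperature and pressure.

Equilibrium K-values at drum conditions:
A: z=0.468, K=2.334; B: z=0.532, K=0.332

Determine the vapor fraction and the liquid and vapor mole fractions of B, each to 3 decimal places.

ψ = 0.302, x_B = 0.666, y_B = 0.221

Rachford–Rice: g(ψ) = Σ zᵢ(Kᵢ−1)/(1+ψ(Kᵢ−1)) = 0.
Check two-phase: ΣzᵢKᵢ = 1.269 > 1 and Σzᵢ/Kᵢ = 1.803 > 1, so g(0) = 0.269 > 0 and g(1) = -0.803 < 0.
Binary case is linear: z₁(K₁−1)(1+ψ(K₂−1)) + z₂(K₂−1)(1+ψ(K₁−1)) = 0
⇒ ψ = [z₁(K₁−1)+z₂(K₂−1)] / [−(K₁−1)(K₂−1)] = 0.2689/0.8911 = 0.302
Compositions from xᵢ = zᵢ/(1+ψ(Kᵢ−1)), yᵢ = Kᵢxᵢ:
  A: x = 0.334, y = 0.779
  B: x = 0.666, y = 0.221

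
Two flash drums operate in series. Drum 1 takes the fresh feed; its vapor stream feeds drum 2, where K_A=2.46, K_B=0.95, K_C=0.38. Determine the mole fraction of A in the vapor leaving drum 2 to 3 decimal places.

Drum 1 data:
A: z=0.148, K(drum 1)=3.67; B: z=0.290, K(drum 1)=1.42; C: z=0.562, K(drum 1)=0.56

y_A (drum 2) = 0.492

Drum 1:
Newton iteration, ψ₁⁰ = 0.47:
  ψ₁ = 0.470: g = -0.0348, g' = -0.416 → ψ₁ = 0.386
  ψ₁ = 0.386: g = 0.0014, g' = -0.451 → ψ₁ = 0.389
Converged at ψ₁ = 0.389.
Drum-1 compositions:
  A: x = 0.073, y = 0.266
  B: x = 0.249, y = 0.354
  C: x = 0.678, y = 0.380
Drum-2 feed = drum-1 vapor: z₂ = (0.2663, 0.3539, 0.3798).
Drum 2:
Let ψ₂ = V/F and solve Σ zᵢ(Kᵢ−1)/(1+ψ₂(Kᵢ−1)) = 0.
Feasibility: ΣzᵢKᵢ = 1.136, Σzᵢ/Kᵢ = 1.480 — both > 1, two phases present.
Newton–Raphson from ψ₂ = 0.5:
  ψ₂ = 0.500: g = -0.1347, g' = -0.497 → ψ₂ = 0.229
  ψ₂ = 0.229: g = -0.0010, g' = -0.518 → ψ₂ = 0.227
Converged at ψ₂ = 0.227.
  A: x = 0.200, y = 0.492
  B: x = 0.358, y = 0.340
  C: x = 0.442, y = 0.168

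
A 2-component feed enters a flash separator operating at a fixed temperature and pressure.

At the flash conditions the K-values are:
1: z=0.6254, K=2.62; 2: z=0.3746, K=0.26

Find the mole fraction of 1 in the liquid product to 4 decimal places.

Material balance + equilibrium reduce to Σ zᵢ(Kᵢ−1)/(1+V/F(Kᵢ−1)) = 0.
Check two-phase: ΣzᵢKᵢ = 1.7359 > 1 and Σzᵢ/Kᵢ = 1.6795 > 1, so g(0) = 0.7359 > 0 and g(1) = -0.6795 < 0.
Iterate (Newton) starting at V/F = 0.5:
  V/F = 0.5000: g = 0.11974, g' = -1.0178 → V/F = 0.6176
  V/F = 0.6176: g = -0.00413, g' = -1.1059 → V/F = 0.6139
Converged at V/F = 0.6139.
Compositions from xᵢ = zᵢ/(1+V/F(Kᵢ−1)), yᵢ = Kᵢxᵢ:
  1: x = 0.3136, y = 0.8215
  2: x = 0.6864, y = 0.1785

x_1 = 0.3136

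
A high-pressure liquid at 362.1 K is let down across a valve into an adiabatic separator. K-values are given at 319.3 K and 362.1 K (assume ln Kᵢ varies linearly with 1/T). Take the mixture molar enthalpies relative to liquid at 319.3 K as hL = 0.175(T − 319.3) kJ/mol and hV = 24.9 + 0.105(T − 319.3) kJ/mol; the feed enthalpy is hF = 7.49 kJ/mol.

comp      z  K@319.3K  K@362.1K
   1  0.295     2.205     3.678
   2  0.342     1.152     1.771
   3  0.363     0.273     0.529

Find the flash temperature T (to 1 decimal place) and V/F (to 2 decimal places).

Adiabatic flash: solve Rachford–Rice at each trial T, then check hF = ψ·hV(T) + (1−ψ)·hL(T).
  T = 319.3 K: K = (2.205, 1.152, 0.273), RR gives ψ = 0.251, H_out = 6.259 kJ/mol
  T = 362.1 K: K = (3.678, 1.771, 0.529), RR gives ψ = 1.000, H_out = 29.394 kJ/mol
  T = 340.7 K: K = (2.894, 1.448, 0.388), RR gives ψ = 0.650, H_out = 18.961 kJ/mol
  T = 330.0 K: K = (2.537, 1.296, 0.327), RR gives ψ = 0.462, H_out = 13.030 kJ/mol
  T = 324.6 K: K = (2.366, 1.223, 0.299), RR gives ψ = 0.361, H_out = 9.774 kJ/mol
  T = 322.0 K: K = (2.287, 1.188, 0.286), RR gives ψ = 0.309, H_out = 8.097 kJ/mol
  T = 320.6 K: K = (2.244, 1.169, 0.279), RR gives ψ = 0.279, H_out = 7.158 kJ/mol
Linear interpolation between T = 320.6 (H_out = 7.158) and T = 322.0 (H_out = 8.097) on hF = 7.49 gives T ≈ 321.1 K, at which ψ = 0.29.

T = 321.1 K, V/F = 0.29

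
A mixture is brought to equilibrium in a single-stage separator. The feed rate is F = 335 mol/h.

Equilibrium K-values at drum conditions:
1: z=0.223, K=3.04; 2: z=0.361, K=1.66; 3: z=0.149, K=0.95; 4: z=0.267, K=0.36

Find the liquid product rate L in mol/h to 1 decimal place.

L = 82.2 mol/h

Rachford–Rice: g(V/F) = Σ zᵢ(Kᵢ−1)/(1+V/F(Kᵢ−1)) = 0.
Feasibility: ΣzᵢKᵢ = 1.515, Σzᵢ/Kᵢ = 1.189 — both > 1, two phases present.
Newton–Raphson from V/F = 0.5:
  V/F = 0.500: g = 0.1454, g' = -0.553 → V/F = 0.763
  V/F = 0.763: g = -0.0052, g' = -0.630 → V/F = 0.755
Converged at V/F = 0.755.
Then V = V/F·F = 0.7545·335 = 252.8 mol/h and L = F − V = 82.2 mol/h.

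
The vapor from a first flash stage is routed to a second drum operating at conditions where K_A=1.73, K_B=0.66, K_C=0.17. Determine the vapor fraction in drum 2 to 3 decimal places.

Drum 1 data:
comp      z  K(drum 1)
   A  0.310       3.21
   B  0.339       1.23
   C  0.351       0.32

V/F (drum 2) = 0.136

Drum 1:
Let ψ₁ = V/F and solve Σ zᵢ(Kᵢ−1)/(1+ψ₁(Kᵢ−1)) = 0.
Feasibility: ΣzᵢKᵢ = 1.524, Σzᵢ/Kᵢ = 1.469 — both > 1, two phases present.
Iterate (Newton) starting at ψ₁ = 0.35:
  ψ₁ = 0.350: g = 0.1452, g' = -0.776 → ψ₁ = 0.537
  ψ₁ = 0.537: g = 0.0067, g' = -0.734 → ψ₁ = 0.546
Converged at ψ₁ = 0.546.
Drum-1 compositions:
  A: x = 0.140, y = 0.451
  B: x = 0.301, y = 0.370
  C: x = 0.558, y = 0.179
Drum-2 feed = drum-1 vapor: z₂ = (0.4509, 0.3704, 0.1787).
Drum 2:
Newton iteration, ψ₂⁰ = 0.4:
  ψ₂ = 0.400: g = -0.1130, g' = -0.477 → ψ₂ = 0.163
  ψ₂ = 0.163: g = -0.0107, g' = -0.405 → ψ₂ = 0.137
  ψ₂ = 0.137: g = -0.0000, g' = -0.402 → ψ₂ = 0.136
Converged at ψ₂ = 0.136.
  A: x = 0.410, y = 0.709
  B: x = 0.388, y = 0.256
  C: x = 0.202, y = 0.034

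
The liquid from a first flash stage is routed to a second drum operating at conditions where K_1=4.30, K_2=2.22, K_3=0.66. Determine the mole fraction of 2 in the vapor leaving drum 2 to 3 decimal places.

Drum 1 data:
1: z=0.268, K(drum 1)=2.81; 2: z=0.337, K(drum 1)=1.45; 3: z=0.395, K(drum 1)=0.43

y_2 (drum 2) = 0.300

Drum 1:
Rachford–Rice: g(ψ₁) = Σ zᵢ(Kᵢ−1)/(1+ψ₁(Kᵢ−1)) = 0.
Feasibility: ΣzᵢKᵢ = 1.412, Σzᵢ/Kᵢ = 1.246 — both > 1, two phases present.
Newton iteration, ψ₁⁰ = 0.44:
  ψ₁ = 0.440: g = 0.0961, g' = -0.548 → ψ₁ = 0.615
  ψ₁ = 0.615: g = 0.0015, g' = -0.543 → ψ₁ = 0.618
Converged at ψ₁ = 0.618.
Drum-1 compositions:
  1: x = 0.126, y = 0.355
  2: x = 0.264, y = 0.382
  3: x = 0.610, y = 0.262
Drum-2 feed = drum-1 liquid: z₂ = (0.1265, 0.2637, 0.6098).
Drum 2:
Let ψ₂ = V/F and solve Σ zᵢ(Kᵢ−1)/(1+ψ₂(Kᵢ−1)) = 0.
g(0) = ΣzᵢKᵢ − 1 = 0.532 and g(1) = 1 − Σzᵢ/Kᵢ = -0.072, so a root lies in (0, 1).
Iterate (Newton) starting at ψ₂ = 0.51:
  ψ₂ = 0.510: g = 0.1030, g' = -0.444 → ψ₂ = 0.742
  ψ₂ = 0.742: g = 0.0125, g' = -0.350 → ψ₂ = 0.778
Converged at ψ₂ = 0.778.
  1: x = 0.035, y = 0.152
  2: x = 0.135, y = 0.300
  3: x = 0.829, y = 0.547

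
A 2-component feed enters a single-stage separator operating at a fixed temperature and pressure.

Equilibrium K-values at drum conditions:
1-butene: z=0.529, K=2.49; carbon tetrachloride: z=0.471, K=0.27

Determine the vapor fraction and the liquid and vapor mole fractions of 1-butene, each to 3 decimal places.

Newton iteration, ψ⁰ = 0.54:
  ψ = 0.540: g = -0.1308, g' = -1.045 → ψ = 0.415
  ψ = 0.415: g = -0.0060, g' = -0.965 → ψ = 0.409
Converged at ψ = 0.409.
Compositions from xᵢ = zᵢ/(1+ψ(Kᵢ−1)), yᵢ = Kᵢxᵢ:
  1-butene: x = 0.329, y = 0.819
  carbon tetrachloride: x = 0.671, y = 0.181

ψ = 0.409, x_1-butene = 0.329, y_1-butene = 0.819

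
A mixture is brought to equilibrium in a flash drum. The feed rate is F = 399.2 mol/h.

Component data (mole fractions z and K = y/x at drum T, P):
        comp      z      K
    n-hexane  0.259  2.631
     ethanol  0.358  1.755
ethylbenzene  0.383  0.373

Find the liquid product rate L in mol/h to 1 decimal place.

Rachford–Rice: g(ψ) = Σ zᵢ(Kᵢ−1)/(1+ψ(Kᵢ−1)) = 0.
Check two-phase: ΣzᵢKᵢ = 1.453 > 1 and Σzᵢ/Kᵢ = 1.329 > 1, so g(0) = 0.453 > 0 and g(1) = -0.329 < 0.
Newton–Raphson from ψ = 0.68:
  ψ = 0.680: g = -0.0397, g' = -0.702 → ψ = 0.623
  ψ = 0.623: g = -0.0010, g' = -0.670 → ψ = 0.622
Converged at ψ = 0.622.
Then V = ψ·F = 0.6219·399.2 = 248.3 mol/h and L = F − V = 150.9 mol/h.

L = 150.9 mol/h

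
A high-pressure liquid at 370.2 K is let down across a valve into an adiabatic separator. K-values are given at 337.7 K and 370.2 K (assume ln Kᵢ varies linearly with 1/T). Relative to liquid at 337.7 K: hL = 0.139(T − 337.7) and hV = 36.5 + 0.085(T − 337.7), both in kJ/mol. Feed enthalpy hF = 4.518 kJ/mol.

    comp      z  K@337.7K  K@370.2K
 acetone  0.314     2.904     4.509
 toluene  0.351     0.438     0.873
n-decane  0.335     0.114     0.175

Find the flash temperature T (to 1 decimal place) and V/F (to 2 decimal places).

T = 341.0 K, V/F = 0.11

Adiabatic flash: solve Rachford–Rice at each trial T, then check hF = ψ·hV(T) + (1−ψ)·hL(T).
  T = 337.7 K: K = (2.904, 0.438, 0.114), RR gives ψ = 0.074, H_out = 2.717 kJ/mol
  T = 370.2 K: K = (4.509, 0.873, 0.175), RR gives ψ = 0.399, H_out = 18.385 kJ/mol
  T = 353.9 K: K = (3.653, 0.628, 0.143), RR gives ψ = 0.243, H_out = 10.906 kJ/mol
  T = 345.8 K: K = (3.266, 0.526, 0.128), RR gives ψ = 0.162, H_out = 6.972 kJ/mol
  T = 341.8 K: K = (3.084, 0.481, 0.121), RR gives ψ = 0.120, H_out = 4.925 kJ/mol
  T = 339.8 K: K = (2.995, 0.460, 0.117), RR gives ψ = 0.098, H_out = 3.864 kJ/mol
Linear interpolation between T = 339.8 (H_out = 3.864) and T = 341.8 (H_out = 4.925) on hF = 4.518 gives T ≈ 341.0 K, at which ψ = 0.11.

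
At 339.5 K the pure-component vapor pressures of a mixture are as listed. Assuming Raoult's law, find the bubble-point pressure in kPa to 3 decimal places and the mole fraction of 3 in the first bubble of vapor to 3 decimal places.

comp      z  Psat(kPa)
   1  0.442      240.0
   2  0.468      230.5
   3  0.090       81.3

At the bubble point ψ → 0, so ΣzᵢKᵢ = 1 with Kᵢ = Pᵢˢᵃᵗ/P ⇒ P = ΣzᵢPᵢˢᵃᵗ.
P = 0.442·240.0 + 0.468·230.5 + 0.090·81.3 = 221.271 kPa
yᵢ = zᵢPᵢˢᵃᵗ/P ⇒ y_3 = 0.090·81.3/221.271 = 0.033

Pbub = 221.271 kPa, y_3 = 0.033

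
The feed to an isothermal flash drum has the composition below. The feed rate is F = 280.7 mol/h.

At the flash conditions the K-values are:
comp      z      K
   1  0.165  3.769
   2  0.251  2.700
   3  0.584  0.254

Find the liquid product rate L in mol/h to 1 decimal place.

L = 203.1 mol/h

Material balance + equilibrium reduce to Σ zᵢ(Kᵢ−1)/(1+V/F(Kᵢ−1)) = 0.
g(0) = ΣzᵢKᵢ − 1 = 0.448 and g(1) = 1 − Σzᵢ/Kᵢ = -1.436, so a root lies in (0, 1).
Newton–Raphson from V/F = 0.32:
  V/F = 0.320: g = -0.0537, g' = -1.221 → V/F = 0.276
  V/F = 0.276: g = 0.0007, g' = -1.258 → V/F = 0.277
Converged at V/F = 0.277.
Then V = V/F·F = 0.2766·280.7 = 77.6 mol/h and L = F − V = 203.1 mol/h.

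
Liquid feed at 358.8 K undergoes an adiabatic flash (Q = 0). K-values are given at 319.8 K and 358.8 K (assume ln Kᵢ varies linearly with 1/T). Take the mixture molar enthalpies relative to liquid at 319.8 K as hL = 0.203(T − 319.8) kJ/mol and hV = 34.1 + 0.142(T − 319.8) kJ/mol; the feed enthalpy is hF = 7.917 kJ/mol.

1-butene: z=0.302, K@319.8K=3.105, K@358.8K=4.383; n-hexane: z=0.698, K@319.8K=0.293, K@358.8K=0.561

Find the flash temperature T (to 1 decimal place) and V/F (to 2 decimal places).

Adiabatic flash: solve Rachford–Rice at each trial T, then check hF = ψ·hV(T) + (1−ψ)·hL(T).
  T = 319.8 K: K = (3.105, 0.293), RR gives ψ = 0.096, H_out = 3.259 kJ/mol
  T = 358.8 K: K = (4.383, 0.561), RR gives ψ = 0.482, H_out = 23.194 kJ/mol
  T = 339.3 K: K = (3.726, 0.413), RR gives ψ = 0.258, H_out = 12.465 kJ/mol
  T = 329.6 K: K = (3.412, 0.350), RR gives ψ = 0.175, H_out = 7.859 kJ/mol
  T = 334.5 K: K = (3.569, 0.381), RR gives ψ = 0.216, H_out = 10.163 kJ/mol
  T = 332.1 K: K = (3.492, 0.366), RR gives ψ = 0.196, H_out = 9.031 kJ/mol
  T = 330.9 K: K = (3.454, 0.358), RR gives ψ = 0.186, H_out = 8.468 kJ/mol
Linear interpolation between T = 329.6 (H_out = 7.859) and T = 330.9 (H_out = 8.468) on hF = 7.917 gives T ≈ 329.7 K, at which ψ = 0.18.

T = 329.7 K, V/F = 0.18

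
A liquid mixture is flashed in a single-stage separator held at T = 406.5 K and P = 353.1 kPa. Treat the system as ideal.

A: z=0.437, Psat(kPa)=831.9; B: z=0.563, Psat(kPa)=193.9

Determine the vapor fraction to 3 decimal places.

Raoult's law: Kᵢ = Pᵢˢᵃᵗ/P = Pᵢˢᵃᵗ/353.1.
  K_A = 831.9/353.1 = 2.35599, K_B = 193.9/353.1 = 0.54914
Rachford–Rice: g(ψ) = Σ zᵢ(Kᵢ−1)/(1+ψ(Kᵢ−1)) = 0.
Check two-phase: ΣzᵢKᵢ = 1.339 > 1 and Σzᵢ/Kᵢ = 1.211 > 1, so g(0) = 0.339 > 0 and g(1) = -0.211 < 0.
Binary case is linear: z₁(K₁−1)(1+ψ(K₂−1)) + z₂(K₂−1)(1+ψ(K₁−1)) = 0
⇒ ψ = [z₁(K₁−1)+z₂(K₂−1)] / [−(K₁−1)(K₂−1)] = 0.3387/0.6114 = 0.554

ψ = 0.554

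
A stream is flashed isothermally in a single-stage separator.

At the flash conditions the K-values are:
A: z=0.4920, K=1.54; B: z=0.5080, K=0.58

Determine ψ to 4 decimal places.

ψ = 0.2307

Material balance + equilibrium reduce to Σ zᵢ(Kᵢ−1)/(1+ψ(Kᵢ−1)) = 0.
Feasibility: ΣzᵢKᵢ = 1.0523, Σzᵢ/Kᵢ = 1.1953 — both > 1, two phases present.
Iterate (Newton) starting at ψ = 0.36:
  ψ = 0.3600: g = -0.02893, g' = -0.2249 → ψ = 0.2314
  ψ = 0.2314: g = -0.00016, g' = -0.2233 → ψ = 0.2307
Converged at ψ = 0.2307.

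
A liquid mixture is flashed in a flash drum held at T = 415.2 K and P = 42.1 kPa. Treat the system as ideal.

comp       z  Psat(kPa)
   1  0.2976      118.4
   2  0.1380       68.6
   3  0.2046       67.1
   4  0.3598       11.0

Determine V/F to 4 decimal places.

V/F = 0.5251

Raoult's law: Kᵢ = Pᵢˢᵃᵗ/P = Pᵢˢᵃᵗ/42.1.
  K_1 = 118.4/42.1 = 2.812352, K_2 = 68.6/42.1 = 1.629454, K_3 = 67.1/42.1 = 1.593824, K_4 = 11.0/42.1 = 0.261283
Material balance + equilibrium reduce to Σ zᵢ(Kᵢ−1)/(1+V/F(Kᵢ−1)) = 0.
Check two-phase: ΣzᵢKᵢ = 1.4819 > 1 and Σzᵢ/Kᵢ = 1.6959 > 1, so g(0) = 0.4819 > 0 and g(1) = -0.6959 < 0.
Newton–Raphson from V/F = 0.32:
  V/F = 0.3200: g = 0.16770, g' = -0.8171 → V/F = 0.5252
  V/F = 0.5252: g = -0.00008, g' = -0.8536 → V/F = 0.5251
Converged at V/F = 0.5251.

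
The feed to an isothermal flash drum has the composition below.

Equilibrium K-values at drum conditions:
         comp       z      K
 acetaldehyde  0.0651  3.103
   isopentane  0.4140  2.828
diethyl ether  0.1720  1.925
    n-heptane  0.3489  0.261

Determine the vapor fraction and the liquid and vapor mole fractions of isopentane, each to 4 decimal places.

ψ = 0.6562, x_isopentane = 0.1882, y_isopentane = 0.5323

Rachford–Rice: g(ψ) = Σ zᵢ(Kᵢ−1)/(1+ψ(Kᵢ−1)) = 0.
Check two-phase: ΣzᵢKᵢ = 1.7950 > 1 and Σzᵢ/Kᵢ = 1.5935 > 1, so g(0) = 0.7950 > 0 and g(1) = -0.5935 < 0.
Newton iteration, ψ⁰ = 0.5:
  ψ = 0.5000: g = 0.16198, g' = -0.9942 → ψ = 0.6629
  ψ = 0.6629: g = -0.00751, g' = -1.1219 → ψ = 0.6562
Converged at ψ = 0.6562.
Compositions from xᵢ = zᵢ/(1+ψ(Kᵢ−1)), yᵢ = Kᵢxᵢ:
  acetaldehyde: x = 0.0274, y = 0.0849
  isopentane: x = 0.1882, y = 0.5323
  diethyl ether: x = 0.1070, y = 0.2060
  n-heptane: x = 0.6774, y = 0.1768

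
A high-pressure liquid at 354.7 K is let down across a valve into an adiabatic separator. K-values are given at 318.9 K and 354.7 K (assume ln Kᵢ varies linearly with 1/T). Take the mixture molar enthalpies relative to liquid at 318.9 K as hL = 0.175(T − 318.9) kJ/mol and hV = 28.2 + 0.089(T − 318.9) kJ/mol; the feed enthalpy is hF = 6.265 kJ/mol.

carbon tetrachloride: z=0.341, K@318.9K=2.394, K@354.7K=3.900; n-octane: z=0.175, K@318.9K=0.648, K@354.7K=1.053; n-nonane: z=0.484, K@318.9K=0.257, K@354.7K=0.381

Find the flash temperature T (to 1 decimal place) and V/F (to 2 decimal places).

T = 327.1 K, V/F = 0.18

Adiabatic flash: solve Rachford–Rice at each trial T, then check hF = ψ·hV(T) + (1−ψ)·hL(T).
  T = 318.9 K: K = (2.394, 0.648, 0.257), RR gives ψ = 0.059, H_out = 1.671 kJ/mol
  T = 354.7 K: K = (3.900, 1.053, 0.381), RR gives ψ = 0.476, H_out = 18.215 kJ/mol
  T = 336.8 K: K = (3.095, 0.837, 0.316), RR gives ψ = 0.292, H_out = 10.911 kJ/mol
  T = 327.9 K: K = (2.734, 0.739, 0.286), RR gives ψ = 0.187, H_out = 6.696 kJ/mol
  T = 323.4 K: K = (2.561, 0.693, 0.271), RR gives ψ = 0.127, H_out = 4.307 kJ/mol
  T = 325.6 K: K = (2.644, 0.715, 0.278), RR gives ψ = 0.157, H_out = 5.501 kJ/mol
Linear interpolation between T = 325.6 (H_out = 5.501) and T = 327.9 (H_out = 6.696) on hF = 6.265 gives T ≈ 327.1 K, at which ψ = 0.18.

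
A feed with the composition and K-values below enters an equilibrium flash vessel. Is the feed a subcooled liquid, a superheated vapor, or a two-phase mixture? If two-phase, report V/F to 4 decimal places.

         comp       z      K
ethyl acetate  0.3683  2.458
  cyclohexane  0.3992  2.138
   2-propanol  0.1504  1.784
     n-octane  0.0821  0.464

ΣzᵢKᵢ = 2.0652; Σzᵢ/Kᵢ = 0.5978.
Since Σzᵢ/Kᵢ < 1 the mixture is above its dew point — single vapor phase.

superheated vapor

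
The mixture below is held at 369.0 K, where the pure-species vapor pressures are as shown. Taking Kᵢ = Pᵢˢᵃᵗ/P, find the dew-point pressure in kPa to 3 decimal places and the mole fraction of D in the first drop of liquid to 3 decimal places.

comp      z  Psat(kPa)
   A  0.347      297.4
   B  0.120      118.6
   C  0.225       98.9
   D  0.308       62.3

At the dew point ψ → 1, so Σzᵢ/Kᵢ = 1 with Kᵢ = Pᵢˢᵃᵗ/P ⇒ 1/P = Σzᵢ/Pᵢˢᵃᵗ.
1/P = 0.347/297.4 + 0.120/118.6 + 0.225/98.9 + 0.308/62.3 = 0.009397 ⇒ P = 106.412 kPa
xᵢ = zᵢP/Pᵢˢᵃᵗ ⇒ x_D = 0.308·106.412/62.3 = 0.526

Pdew = 106.412 kPa, x_D = 0.526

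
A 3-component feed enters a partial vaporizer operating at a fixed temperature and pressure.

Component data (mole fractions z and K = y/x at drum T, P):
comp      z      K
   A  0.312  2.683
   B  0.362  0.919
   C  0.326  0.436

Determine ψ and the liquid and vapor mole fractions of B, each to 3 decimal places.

Material balance + equilibrium reduce to Σ zᵢ(Kᵢ−1)/(1+ψ(Kᵢ−1)) = 0.
Feasibility: ΣzᵢKᵢ = 1.312, Σzᵢ/Kᵢ = 1.258 — both > 1, two phases present.
Newton iteration, ψ⁰ = 0.5:
  ψ = 0.500: g = -0.0015, g' = -0.464 → ψ = 0.497
Converged at ψ = 0.497.
Compositions from xᵢ = zᵢ/(1+ψ(Kᵢ−1)), yᵢ = Kᵢxᵢ:
  A: x = 0.170, y = 0.456
  B: x = 0.377, y = 0.347
  C: x = 0.453, y = 0.197

ψ = 0.497, x_B = 0.377, y_B = 0.347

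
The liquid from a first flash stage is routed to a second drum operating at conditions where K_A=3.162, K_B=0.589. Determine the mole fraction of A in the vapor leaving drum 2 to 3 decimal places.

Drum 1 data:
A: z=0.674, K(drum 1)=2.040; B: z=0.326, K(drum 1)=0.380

y_A (drum 2) = 0.505

Drum 1:
Binary case is linear: z₁(K₁−1)(1+ψ₁(K₂−1)) + z₂(K₂−1)(1+ψ₁(K₁−1)) = 0
⇒ ψ₁ = [z₁(K₁−1)+z₂(K₂−1)] / [−(K₁−1)(K₂−1)] = 0.4988/0.6448 = 0.774
Drum-1 compositions:
  A: x = 0.373, y = 0.762
  B: x = 0.627, y = 0.238
Drum-2 feed = drum-1 liquid: z₂ = (0.3735, 0.6265).
Drum 2:
Rachford–Rice: g(ψ₂) = Σ zᵢ(Kᵢ−1)/(1+ψ₂(Kᵢ−1)) = 0.
Feasibility: ΣzᵢKᵢ = 1.550, Σzᵢ/Kᵢ = 1.182 — both > 1, two phases present.
Newton–Raphson from ψ₂ = 0.5:
  ψ₂ = 0.500: g = 0.0639, g' = -0.571 → ψ₂ = 0.612
  ψ₂ = 0.612: g = 0.0036, g' = -0.512 → ψ₂ = 0.619
Converged at ψ₂ = 0.619.
  A: x = 0.160, y = 0.505
  B: x = 0.840, y = 0.495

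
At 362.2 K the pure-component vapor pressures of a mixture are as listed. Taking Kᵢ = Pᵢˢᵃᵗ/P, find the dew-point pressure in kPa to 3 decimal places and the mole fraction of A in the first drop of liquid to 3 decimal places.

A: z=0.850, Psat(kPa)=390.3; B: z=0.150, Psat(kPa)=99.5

At the dew point ψ → 1, so Σzᵢ/Kᵢ = 1 with Kᵢ = Pᵢˢᵃᵗ/P ⇒ 1/P = Σzᵢ/Pᵢˢᵃᵗ.
1/P = 0.850/390.3 + 0.150/99.5 = 0.003685 ⇒ P = 271.345 kPa
xᵢ = zᵢP/Pᵢˢᵃᵗ ⇒ x_A = 0.850·271.345/390.3 = 0.591

Pdew = 271.345 kPa, x_A = 0.591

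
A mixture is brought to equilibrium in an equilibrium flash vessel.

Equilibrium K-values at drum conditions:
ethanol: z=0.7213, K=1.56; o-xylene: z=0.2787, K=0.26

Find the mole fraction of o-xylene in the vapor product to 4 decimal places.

Material balance + equilibrium reduce to Σ zᵢ(Kᵢ−1)/(1+V/F(Kᵢ−1)) = 0.
Feasibility: ΣzᵢKᵢ = 1.1977, Σzᵢ/Kᵢ = 1.5343 — both > 1, two phases present.
Binary case is linear: z₁(K₁−1)(1+V/F(K₂−1)) + z₂(K₂−1)(1+V/F(K₁−1)) = 0
⇒ V/F = [z₁(K₁−1)+z₂(K₂−1)] / [−(K₁−1)(K₂−1)] = 0.19769/0.41440 = 0.4771
Compositions from xᵢ = zᵢ/(1+V/F(Kᵢ−1)), yᵢ = Kᵢxᵢ:
  ethanol: x = 0.5692, y = 0.8880
  o-xylene: x = 0.4308, y = 0.1120

y_o-xylene = 0.1120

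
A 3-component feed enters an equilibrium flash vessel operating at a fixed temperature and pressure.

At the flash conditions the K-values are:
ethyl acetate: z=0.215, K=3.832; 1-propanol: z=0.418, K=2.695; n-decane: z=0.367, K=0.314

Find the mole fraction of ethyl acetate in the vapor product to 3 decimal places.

y_ethyl acetate = 0.266

Rachford–Rice: g(ψ) = Σ zᵢ(Kᵢ−1)/(1+ψ(Kᵢ−1)) = 0.
Feasibility: ΣzᵢKᵢ = 2.066, Σzᵢ/Kᵢ = 1.380 — both > 1, two phases present.
Iterate (Newton) starting at ψ = 0.44:
  ψ = 0.440: g = 0.3163, g' = -1.090 → ψ = 0.730
  ψ = 0.730: g = 0.0107, g' = -1.116 → ψ = 0.740
Converged at ψ = 0.740.
Compositions from xᵢ = zᵢ/(1+ψ(Kᵢ−1)), yᵢ = Kᵢxᵢ:
  ethyl acetate: x = 0.069, y = 0.266
  1-propanol: x = 0.185, y = 0.500
  n-decane: x = 0.745, y = 0.234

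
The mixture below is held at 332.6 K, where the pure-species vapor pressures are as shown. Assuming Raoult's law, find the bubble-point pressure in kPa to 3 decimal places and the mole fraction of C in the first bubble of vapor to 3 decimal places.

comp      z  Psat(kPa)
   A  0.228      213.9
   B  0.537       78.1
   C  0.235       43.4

At the bubble point ψ → 0, so ΣzᵢKᵢ = 1 with Kᵢ = Pᵢˢᵃᵗ/P ⇒ P = ΣzᵢPᵢˢᵃᵗ.
P = 0.228·213.9 + 0.537·78.1 + 0.235·43.4 = 100.908 kPa
yᵢ = zᵢPᵢˢᵃᵗ/P ⇒ y_C = 0.235·43.4/100.908 = 0.101

Pbub = 100.908 kPa, y_C = 0.101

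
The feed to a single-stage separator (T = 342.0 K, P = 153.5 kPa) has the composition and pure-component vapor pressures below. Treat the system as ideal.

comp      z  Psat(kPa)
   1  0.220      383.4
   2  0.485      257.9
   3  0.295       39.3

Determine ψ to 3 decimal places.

ψ = 0.614

Raoult's law: Kᵢ = Pᵢˢᵃᵗ/P = Pᵢˢᵃᵗ/153.5.
  K_1 = 383.4/153.5 = 2.49772, K_2 = 257.9/153.5 = 1.68013, K_3 = 39.3/153.5 = 0.25603
Newton iteration, ψ⁰ = 0.5:
  ψ = 0.500: g = 0.0851, g' = -0.700 → ψ = 0.622
  ψ = 0.622: g = -0.0057, g' = -0.808 → ψ = 0.614
Converged at ψ = 0.614.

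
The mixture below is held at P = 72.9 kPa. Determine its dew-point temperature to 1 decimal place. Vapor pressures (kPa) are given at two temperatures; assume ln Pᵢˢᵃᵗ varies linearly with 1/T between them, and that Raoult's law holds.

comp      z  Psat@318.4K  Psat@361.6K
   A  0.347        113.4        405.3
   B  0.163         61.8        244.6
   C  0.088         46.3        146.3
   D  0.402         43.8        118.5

Dew-point temperature: Σzᵢ·P/Pᵢˢᵃᵗ(T) = 1. Interpolate ln Pᵢˢᵃᵗ = aᵢ + bᵢ/T.
  T = 318.4 K: ΣzᵢP/Pᵢˢᵃᵗ = 1.2230
  T = 361.6 K: ΣzᵢP/Pᵢˢᵃᵗ = 0.4021
  T = 340.0 K: ΣzᵢP/Pᵢˢᵃᵗ = 0.6751
  T = 329.2 K: ΣzᵢP/Pᵢˢᵃᵗ = 0.8991
  T = 323.8 K: ΣzᵢP/Pᵢˢᵃᵗ = 1.0457
  T = 326.5 K: ΣzᵢP/Pᵢˢᵃᵗ = 0.9690
Interpolating between 323.8 K and 326.5 K gives T ≈ 325.4 K.

T = 325.4 K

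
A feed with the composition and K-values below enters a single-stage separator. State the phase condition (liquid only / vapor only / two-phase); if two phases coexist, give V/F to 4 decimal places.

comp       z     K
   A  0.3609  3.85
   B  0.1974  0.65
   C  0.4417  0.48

two-phase, V/F = 0.5408

ΣzᵢKᵢ = 1.7298; Σzᵢ/Kᵢ = 1.3176.
Both exceed 1, so a two-phase solution exists.
Let ψ = V/F and solve Σ zᵢ(Kᵢ−1)/(1+ψ(Kᵢ−1)) = 0.
Newton–Raphson from ψ = 0.48:
  ψ = 0.4800: g = 0.04524, g' = -0.7698 → ψ = 0.5388
  ψ = 0.5388: g = 0.00145, g' = -0.7232 → ψ = 0.5408
Converged at ψ = 0.5408.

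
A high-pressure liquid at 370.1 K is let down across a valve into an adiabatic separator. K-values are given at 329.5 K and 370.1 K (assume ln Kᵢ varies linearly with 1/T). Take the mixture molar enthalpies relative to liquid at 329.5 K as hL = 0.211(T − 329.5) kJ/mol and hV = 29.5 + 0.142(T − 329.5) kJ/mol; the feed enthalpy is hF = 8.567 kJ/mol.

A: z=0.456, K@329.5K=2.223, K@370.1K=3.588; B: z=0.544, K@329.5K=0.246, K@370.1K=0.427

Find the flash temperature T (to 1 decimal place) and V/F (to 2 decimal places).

T = 336.3 K, V/F = 0.25

Adiabatic flash: solve Rachford–Rice at each trial T, then check hF = ψ·hV(T) + (1−ψ)·hL(T).
  T = 329.5 K: K = (2.223, 0.246), RR gives ψ = 0.160, H_out = 4.719 kJ/mol
  T = 370.1 K: K = (3.588, 0.427), RR gives ψ = 0.586, H_out = 24.202 kJ/mol
  T = 349.8 K: K = (2.864, 0.329), RR gives ψ = 0.388, H_out = 15.187 kJ/mol
  T = 339.6 K: K = (2.531, 0.286), RR gives ψ = 0.283, H_out = 10.284 kJ/mol
  T = 334.6 K: K = (2.376, 0.266), RR gives ψ = 0.226, H_out = 7.650 kJ/mol
  T = 337.1 K: K = (2.453, 0.276), RR gives ψ = 0.255, H_out = 8.992 kJ/mol
  T = 335.9 K: K = (2.416, 0.271), RR gives ψ = 0.241, H_out = 8.354 kJ/mol
Linear interpolation between T = 335.9 (H_out = 8.354) and T = 337.1 (H_out = 8.992) on hF = 8.567 gives T ≈ 336.3 K, at which ψ = 0.25.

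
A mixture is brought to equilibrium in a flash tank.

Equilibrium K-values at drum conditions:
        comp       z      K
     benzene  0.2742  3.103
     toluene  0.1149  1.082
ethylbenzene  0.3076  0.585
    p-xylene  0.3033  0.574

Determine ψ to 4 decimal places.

Let ψ = V/F and solve Σ zᵢ(Kᵢ−1)/(1+ψ(Kᵢ−1)) = 0.
Feasibility: ΣzᵢKᵢ = 1.3292, Σzᵢ/Kᵢ = 1.2488 — both > 1, two phases present.
Iterate (Newton) starting at ψ = 0.47:
  ψ = 0.4700: g = -0.02106, g' = -0.4752 → ψ = 0.4257
  ψ = 0.4257: g = 0.00050, g' = -0.4986 → ψ = 0.4267
Converged at ψ = 0.4267.

ψ = 0.4267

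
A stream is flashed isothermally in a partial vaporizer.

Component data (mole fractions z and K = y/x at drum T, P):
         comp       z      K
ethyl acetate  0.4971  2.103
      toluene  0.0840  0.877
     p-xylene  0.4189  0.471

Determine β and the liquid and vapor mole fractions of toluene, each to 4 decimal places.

Newton iteration, β⁰ = 0.57:
  β = 0.5700: g = 0.00827, g' = -0.4697 → β = 0.5876
Converged at β = 0.5876.
Compositions from xᵢ = zᵢ/(1+β(Kᵢ−1)), yᵢ = Kᵢxᵢ:
  ethyl acetate: x = 0.3016, y = 0.6343
  toluene: x = 0.0905, y = 0.0794
  p-xylene: x = 0.6078, y = 0.2863

β = 0.5876, x_toluene = 0.0905, y_toluene = 0.0794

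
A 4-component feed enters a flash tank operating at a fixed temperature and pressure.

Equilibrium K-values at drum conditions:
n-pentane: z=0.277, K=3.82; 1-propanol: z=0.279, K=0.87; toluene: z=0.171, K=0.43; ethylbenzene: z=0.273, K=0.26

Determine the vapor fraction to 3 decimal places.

ψ = 0.308

Let ψ = V/F and solve Σ zᵢ(Kᵢ−1)/(1+ψ(Kᵢ−1)) = 0.
g(0) = ΣzᵢKᵢ − 1 = 0.445 and g(1) = 1 − Σzᵢ/Kᵢ = -0.841, so a root lies in (0, 1).
Newton–Raphson from ψ = 0.66:
  ψ = 0.660: g = -0.3178, g' = -0.989 → ψ = 0.339
  ψ = 0.339: g = -0.0287, g' = -0.933 → ψ = 0.308
Converged at ψ = 0.308.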